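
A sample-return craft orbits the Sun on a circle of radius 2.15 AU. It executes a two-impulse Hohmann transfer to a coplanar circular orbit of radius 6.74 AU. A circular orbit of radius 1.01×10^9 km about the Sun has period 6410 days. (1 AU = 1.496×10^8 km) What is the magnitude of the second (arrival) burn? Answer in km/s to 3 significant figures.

Δv₂ = 3.49 km/s

From Kepler's third law T² = 4π²r³/μ at r = 1.01×10^9 km, T = 6410 days = 6410 × 86400 s = 5.53824×10^8 s: μ = 4π²r³/T² = 1.32611×10^11 km³/s².
In km: r₁ = 2.15 × 1.496×10^8 = 3.2164×10^8 km; r₂ = 6.74 × 1.496×10^8 = 1.008304×10^9 km.
Semi-major axis of the transfer orbit: a_t = (3.2164×10^8 + 1.008304×10^9)/2 = 6.64972×10^8 km.
On the circular orbit at r = 1.008304×10^9 km, v_c = √(μ/r) = 11.468 km/s.
Vis-viva on the transfer ellipse at r = 1.008304×10^9 km gives v_t = √[μ(2/r − 1/a_t)] = 7.9759 km/s.
Δv₂ = |v_t − v_c| = |7.9759 − 11.468| = 3.492 km/s.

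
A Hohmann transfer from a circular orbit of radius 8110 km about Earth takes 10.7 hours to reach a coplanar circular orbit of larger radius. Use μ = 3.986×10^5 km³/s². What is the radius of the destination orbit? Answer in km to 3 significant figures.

r₂ = 70200 km

Transfer time t = 10.7 hours = 38520 s, and t = π√(a_t³/μ).
So a_t = (μ t²/π²)^(1/3) = (3.986×10^5 × (38520)² / π²)^(1/3) = 39132 km.
Since a_t = (r₁ + r₂)/2, r₂ = 2a_t − r₁ = 2×39132 − 8110 = 70154 km.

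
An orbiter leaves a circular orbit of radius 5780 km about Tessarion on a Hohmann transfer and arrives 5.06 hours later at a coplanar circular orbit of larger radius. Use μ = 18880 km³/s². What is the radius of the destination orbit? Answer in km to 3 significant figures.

Transfer time t = 5.06 hours = 18216 s, and t = π√(a_t³/μ).
So a_t = (μ t²/π²)^(1/3) = (18880 × (18216)² / π²)^(1/3) = 8594.1 km.
Since a_t = (r₁ + r₂)/2, r₂ = 2a_t − r₁ = 2×8594.1 − 5780 = 11408.2 km.

r₂ = 11400 km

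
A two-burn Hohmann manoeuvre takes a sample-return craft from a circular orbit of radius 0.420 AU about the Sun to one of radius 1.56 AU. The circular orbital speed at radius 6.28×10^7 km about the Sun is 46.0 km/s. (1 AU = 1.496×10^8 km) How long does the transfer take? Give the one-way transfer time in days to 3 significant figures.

From the circular-orbit relation v² = μ/r at r = 6.28×10^7 km: μ = v²r = (46.0)² × 6.28×10^7 = 1.32885×10^11 km³/s².
In km: r₁ = 0.420 × 1.496×10^8 = 6.2832×10^7 km; r₂ = 1.56 × 1.496×10^8 = 2.33376×10^8 km.
Transfer-ellipse semi-major axis a_t = (r₁ + r₂)/2 = (6.2832×10^7 + 2.33376×10^8)/2 = 1.48104×10^8 km.
Half the transfer-orbit period gives t = π√(a_t³/μ) = 1.553×10^7 s.
Converting: 1.553×10^7 s ÷ 86400 s/day = 180 days.

t = 180 days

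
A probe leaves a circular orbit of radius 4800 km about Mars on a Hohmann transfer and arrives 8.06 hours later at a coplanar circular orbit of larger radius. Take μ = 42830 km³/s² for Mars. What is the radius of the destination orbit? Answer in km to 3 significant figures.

r₂ = 26000 km

Transfer time t = 8.06 hours = 29016 s, and t = π√(a_t³/μ).
So a_t = (μ t²/π²)^(1/3) = (42830 × (29016)² / π²)^(1/3) = 15402 km.
Since a_t = (r₁ + r₂)/2, r₂ = 2a_t − r₁ = 2×15402 − 4800 = 26004 km.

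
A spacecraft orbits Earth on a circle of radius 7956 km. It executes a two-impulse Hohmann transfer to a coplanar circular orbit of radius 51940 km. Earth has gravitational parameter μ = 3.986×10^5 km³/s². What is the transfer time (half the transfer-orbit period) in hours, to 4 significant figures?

t = 7.164 hours

Transfer-ellipse semi-major axis a_t = (r₁ + r₂)/2 = (7956 + 51940)/2 = 29948 km.
Transfer time t = π√(a_t³/μ) = π√((29948)³ / 3.986×10^5) = 25790 s.
Converting: 25790 s ÷ 3600 s/hour = 7.164 hours.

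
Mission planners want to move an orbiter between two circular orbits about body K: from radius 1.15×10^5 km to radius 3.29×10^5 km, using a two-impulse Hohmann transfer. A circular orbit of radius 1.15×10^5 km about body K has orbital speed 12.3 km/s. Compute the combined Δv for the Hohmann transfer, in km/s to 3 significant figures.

From the circular-orbit relation v² = μ/r at r = 1.15×10^5 km: μ = v²r = (12.3)² × 1.15×10^5 = 1.73984×10^7 km³/s².
Semi-major axis of the transfer orbit: a_t = (1.150×10^5 + 3.290×10^5)/2 = 2.220×10^5 km.
Circular speed at r₁: v₁ = √(μ/r₁) = √(1.73984×10^7/1.150×10^5) = 12.300 km/s.
Transfer-orbit speed at r₁ (v² = μ(2/r − 1/a)): v_p = √[μ(2/r₁ − 1/a_t)] = 14.974 km/s.
First burn Δv₁ = |v_p − v₁| = 2.674 km/s.
At r₂, v₂ = √(μ/r₂) = 7.272 km/s.
Transfer-orbit speed at r₂: v_a = √[μ(2/r₂ − 1/a_t)] = 5.234 km/s.
Second burn Δv₂ = |v₂ − v_a| = 2.038 km/s.
Total Δv = Δv₁ + Δv₂ = 4.712 km/s.

Δv = 4.71 km/s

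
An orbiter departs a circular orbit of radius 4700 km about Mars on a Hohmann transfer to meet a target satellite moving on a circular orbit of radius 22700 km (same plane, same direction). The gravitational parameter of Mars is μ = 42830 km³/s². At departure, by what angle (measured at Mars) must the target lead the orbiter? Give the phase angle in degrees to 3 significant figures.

φ = 95.6°

Semi-major axis of the transfer orbit: a_t = (4700 + 22700)/2 = 13700 km.
Transfer time t = π√(a_t³/μ) = 24342 s.
Target angular speed ω₂ = √(μ/r₂³) = 6.0511×10^-5 rad/s.
Angle swept by the target during transfer: ω₂·t = 1.47296 rad = 84.39°.
The orbiter traverses 180° on the transfer ellipse, so the target must lead by 180° − 84.39° = 95.6°.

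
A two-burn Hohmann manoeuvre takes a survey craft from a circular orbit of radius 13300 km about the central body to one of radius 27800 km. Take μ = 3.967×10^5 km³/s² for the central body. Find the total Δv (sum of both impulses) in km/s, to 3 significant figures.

Transfer-ellipse semi-major axis a_t = (r₁ + r₂)/2 = (13300 + 27800)/2 = 20550 km.
Circular speed at r₁: v₁ = √(μ/r₁) = √(3.967×10^5/13300) = 5.46142 km/s.
Transfer-orbit speed at r₁ (v² = μ(2/r − 1/a)): v_p = √[μ(2/r₁ − 1/a_t)] = 6.35216 km/s.
First burn Δv₁ = |v_p − v₁| = 0.8907 km/s.
At r₂, v₂ = √(μ/r₂) = 3.777537 km/s.
Transfer-orbit speed at r₂: v_a = √[μ(2/r₂ − 1/a_t)] = 3.038985 km/s.
Second burn Δv₂ = |v₂ − v_a| = 0.7386 km/s.
Total Δv = Δv₁ + Δv₂ = 1.629 km/s.

Δv = 1.63 km/s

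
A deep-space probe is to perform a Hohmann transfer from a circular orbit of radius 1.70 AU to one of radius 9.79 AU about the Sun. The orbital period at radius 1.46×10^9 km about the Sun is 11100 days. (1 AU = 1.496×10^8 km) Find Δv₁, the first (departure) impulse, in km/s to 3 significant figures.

From Kepler's third law T² = 4π²r³/μ at r = 1.46×10^9 km, T = 11100 days = 11100 × 86400 s = 9.5904×10^8 s: μ = 4π²r³/T² = 1.33581×10^11 km³/s².
In km: r₁ = 1.70 × 1.496×10^8 = 2.5432×10^8 km; r₂ = 9.79 × 1.496×10^8 = 1.464584×10^9 km.
The Hohmann ellipse has a_t = (r₁ + r₂)/2 = 8.59452×10^8 km.
Circular speed at r = 2.5432×10^8 km: v_c = √(μ/r) = 22.9183 km/s.
Transfer-orbit speed at the same r (vis-viva, a = a_t): v_t = √[μ(2/r − 1/a_t)] = 29.9177 km/s.
Δv₁ = |v_t − v_c| = |29.9177 − 22.9183| = 6.999 km/s.

Δv₁ = 7.00 km/s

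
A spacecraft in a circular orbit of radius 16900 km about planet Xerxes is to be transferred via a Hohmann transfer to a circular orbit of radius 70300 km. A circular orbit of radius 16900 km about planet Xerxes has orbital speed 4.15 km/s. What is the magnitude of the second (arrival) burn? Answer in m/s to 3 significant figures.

Δv₂ = 768 m/s

From the circular-orbit relation v² = μ/r at r = 16900 km: μ = v²r = (4.15)² × 16900 = 2.91060×10^5 km³/s².
Semi-major axis of the transfer orbit: a_t = (16900 + 70300)/2 = 43600 km.
On the circular orbit at r = 70300 km, v_c = √(μ/r) = 2.03476 km/s.
Vis-viva on the transfer ellipse at r = 70300 km gives v_t = √[μ(2/r − 1/a_t)] = 1.26682 km/s.
Δv₂ = |v_t − v_c| = |1.26682 − 2.03476| = 0.7679 km/s.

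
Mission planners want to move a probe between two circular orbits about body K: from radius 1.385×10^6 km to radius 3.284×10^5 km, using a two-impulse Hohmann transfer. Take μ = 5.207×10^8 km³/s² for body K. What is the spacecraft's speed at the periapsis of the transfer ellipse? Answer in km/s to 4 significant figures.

v = 50.63 km/s

The Hohmann ellipse has a_t = (r₁ + r₂)/2 = 8.567×10^5 km.
At periapsis, r = 3.284×10^5 km.
Applying v² = μ(2/r − 1/a_t): v = 50.63 km/s.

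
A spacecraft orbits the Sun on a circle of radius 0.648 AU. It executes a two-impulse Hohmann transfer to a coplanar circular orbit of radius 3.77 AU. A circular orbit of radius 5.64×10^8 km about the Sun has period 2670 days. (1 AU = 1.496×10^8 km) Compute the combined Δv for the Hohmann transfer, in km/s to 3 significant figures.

From Kepler's third law T² = 4π²r³/μ at r = 5.64×10^8 km, T = 2670 days = 2670 × 86400 s = 2.30688×10^8 s: μ = 4π²r³/T² = 1.33090×10^11 km³/s².
In km: r₁ = 0.648 × 1.496×10^8 = 9.69408×10^7 km; r₂ = 3.77 × 1.496×10^8 = 5.63992×10^8 km.
Semi-major axis of the transfer orbit: a_t = (9.69408×10^7 + 5.63992×10^8)/2 = 3.304664×10^8 km.
Circular speed at r₁: v₁ = √(μ/r₁) = √(1.33090×10^11/9.69408×10^7) = 37.053 km/s.
On the transfer ellipse at r₁, v² = μ(2/r − 1/a) gives v_p = √[μ(2/r₁ − 1/a_t)] = 48.405 km/s.
First burn Δv₁ = |v_p − v₁| = 11.35 km/s.
At r₂, v₂ = √(μ/r₂) = 15.362 km/s.
Transfer-orbit speed at r₂: v_a = √[μ(2/r₂ − 1/a_t)] = 8.3201 km/s.
Second burn Δv₂ = |v₂ − v_a| = 7.042 km/s.
Total Δv = Δv₁ + Δv₂ = 18.39 km/s.

Δv = 18.4 km/s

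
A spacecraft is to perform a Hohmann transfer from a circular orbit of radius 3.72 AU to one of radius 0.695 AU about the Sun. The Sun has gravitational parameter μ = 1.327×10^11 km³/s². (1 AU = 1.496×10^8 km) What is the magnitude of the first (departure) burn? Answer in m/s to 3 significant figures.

Δv₁ = 6780 m/s

In km: r₁ = 3.72 × 1.496×10^8 = 5.56512×10^8 km; r₂ = 0.695 × 1.496×10^8 = 1.03972×10^8 km.
The Hohmann ellipse has a_t = (r₁ + r₂)/2 = 3.30242×10^8 km.
Circular speed at r = 5.56512×10^8 km: v_c = √(μ/r) = 15.4418 km/s.
Transfer-orbit speed at the same r (vis-viva, a = a_t): v_t = √[μ(2/r − 1/a_t)] = 8.66443 km/s.
Δv₁ = |v_t − v_c| = |8.66443 − 15.4418| = 6.777 km/s.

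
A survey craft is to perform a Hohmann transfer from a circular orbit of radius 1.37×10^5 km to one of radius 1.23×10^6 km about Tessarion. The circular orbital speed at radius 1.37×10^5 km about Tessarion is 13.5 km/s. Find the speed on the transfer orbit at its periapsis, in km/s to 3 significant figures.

From the circular-orbit relation v² = μ/r at r = 1.37×10^5 km: μ = v²r = (13.5)² × 1.37×10^5 = 2.49682×10^7 km³/s².
Transfer-ellipse semi-major axis a_t = (r₁ + r₂)/2 = (1.370×10^5 + 1.230×10^6)/2 = 6.835×10^5 km.
The periapsis of the transfer ellipse is at r = 1.370×10^5 km.
Applying v² = μ(2/r − 1/a_t): v = 18.11 km/s.

v = 18.1 km/s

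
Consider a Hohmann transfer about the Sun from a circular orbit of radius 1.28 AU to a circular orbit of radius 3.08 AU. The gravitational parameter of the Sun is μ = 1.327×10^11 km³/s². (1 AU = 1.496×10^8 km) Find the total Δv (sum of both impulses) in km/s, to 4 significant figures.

Δv = 8.932 km/s

In km: r₁ = 1.28 × 1.496×10^8 = 1.91488×10^8 km; r₂ = 3.08 × 1.496×10^8 = 4.60768×10^8 km.
Transfer-ellipse semi-major axis a_t = (r₁ + r₂)/2 = (1.91488×10^8 + 4.60768×10^8)/2 = 3.26128×10^8 km.
Circular speed at r₁: v₁ = √(μ/r₁) = √(1.327×10^11/1.91488×10^8) = 26.32478 km/s.
On the transfer ellipse at r₁, vis-viva gives v_p = √[μ(2/r₁ − 1/a_t)] = 31.29045 km/s.
First burn Δv₁ = |v_p − v₁| = 4.9657 km/s.
At r₂, v₂ = √(μ/r₂) = 16.9705 km/s.
Transfer-orbit speed at r₂: v_a = √[μ(2/r₂ − 1/a_t)] = 13.0038 km/s.
Second burn Δv₂ = |v₂ − v_a| = 3.9667 km/s.
Total Δv = Δv₁ + Δv₂ = 8.932 km/s.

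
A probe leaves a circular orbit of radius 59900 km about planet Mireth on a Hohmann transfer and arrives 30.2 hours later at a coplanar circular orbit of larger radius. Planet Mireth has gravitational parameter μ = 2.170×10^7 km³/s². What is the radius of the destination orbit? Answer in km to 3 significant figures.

r₂ = 5.33×10^5 km

Transfer time t = 30.2 hours = 1.0872×10^5 s, and t = π√(a_t³/μ).
So a_t = (μ t²/π²)^(1/3) = (2.170×10^7 × (1.0872×10^5)² / π²)^(1/3) = 2.9621×10^5 km.
Since a_t = (r₁ + r₂)/2, r₂ = 2a_t − r₁ = 2×2.9621×10^5 − 59900 = 5.3252×10^5 km.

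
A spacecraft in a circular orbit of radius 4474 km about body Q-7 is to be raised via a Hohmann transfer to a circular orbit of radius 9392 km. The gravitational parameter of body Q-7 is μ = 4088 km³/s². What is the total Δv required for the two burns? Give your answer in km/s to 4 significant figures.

Semi-major axis of the transfer orbit: a_t = (4474 + 9392)/2 = 6933 km.
At r₁ the circular-orbit speed is v₁ = √(μ/r₁) = 0.955889 km/s.
Transfer-orbit speed at r₁ (vis-viva equation): v_p = √[μ(2/r₁ − 1/a_t)] = 1.11257 km/s.
First burn Δv₁ = |v_p − v₁| = 0.15668 km/s.
At r₂, v₂ = √(μ/r₂) = 0.65975 km/s.
Transfer-orbit speed at r₂: v_a = √[μ(2/r₂ − 1/a_t)] = 0.52999 km/s.
Second burn Δv₂ = |v₂ − v_a| = 0.12976 km/s.
Δv = Δv₁ + Δv₂ = 0.15668 + 0.12976 = 0.2864 km/s.

Δv = 0.2864 km/s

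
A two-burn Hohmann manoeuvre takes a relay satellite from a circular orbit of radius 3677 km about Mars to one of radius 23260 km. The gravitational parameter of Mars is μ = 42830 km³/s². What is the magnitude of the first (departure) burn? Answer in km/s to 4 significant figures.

Δv₁ = 1.072 km/s

Transfer-ellipse semi-major axis a_t = (r₁ + r₂)/2 = (3677 + 23260)/2 = 13468.5 km.
Circular speed at r = 3677 km: v_c = √(μ/r) = 3.413 km/s.
Vis-viva on the transfer ellipse at r = 3677 km gives v_t = √[μ(2/r − 1/a_t)] = 4.485 km/s.
Δv₁ = |v_t − v_c| = |4.485 − 3.413| = 1.072 km/s.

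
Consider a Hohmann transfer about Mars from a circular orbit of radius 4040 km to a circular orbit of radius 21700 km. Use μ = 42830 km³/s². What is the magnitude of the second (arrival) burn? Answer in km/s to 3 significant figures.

The Hohmann ellipse has a_t = (r₁ + r₂)/2 = 12870 km.
Circular speed at r = 21700 km: v_c = √(μ/r) = 1.4049 km/s.
Transfer-orbit speed at the same r (vis-viva, a = a_t): v_t = √[μ(2/r − 1/a_t)] = 0.78713 km/s.
Δv₂ = |v_t − v_c| = |0.78713 − 1.4049| = 0.6178 km/s.

Δv₂ = 0.618 km/s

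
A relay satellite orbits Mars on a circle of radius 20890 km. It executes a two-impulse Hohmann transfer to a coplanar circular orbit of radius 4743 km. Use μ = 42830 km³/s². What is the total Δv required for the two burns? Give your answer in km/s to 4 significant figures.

Δv = 1.392 km/s

Transfer-ellipse semi-major axis a_t = (r₁ + r₂)/2 = (20890 + 4743)/2 = 12816.5 km.
At r₁ the circular-orbit speed is v₁ = √(μ/r₁) = 1.4319 km/s.
Transfer-orbit speed at r₁ (v² = μ(2/r − 1/a)): v_a = √[μ(2/r₁ − 1/a_t)] = 0.87106 km/s.
First burn Δv₁ = |v_a − v₁| = 0.5608 km/s.
At r₂, v₂ = √(μ/r₂) = 3.0050 km/s.
Transfer-orbit speed at r₂: v_p = √[μ(2/r₂ − 1/a_t)] = 3.8365 km/s.
Second burn Δv₂ = |v₂ − v_p| = 0.8315 km/s.
Δv = Δv₁ + Δv₂ = 0.5608 + 0.8315 = 1.392 km/s.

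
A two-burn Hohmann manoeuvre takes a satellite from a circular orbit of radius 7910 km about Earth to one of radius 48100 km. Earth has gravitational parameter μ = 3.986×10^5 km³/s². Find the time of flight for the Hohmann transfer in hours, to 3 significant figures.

t = 6.48 hours

The Hohmann ellipse has a_t = (r₁ + r₂)/2 = 28005 km.
By Kepler's third law the transfer-orbit period is T = 2π√(a_t³/μ), so t = T/2 = 23320 s.
Converting: 23320 s ÷ 3600 s/hour = 6.48 hours.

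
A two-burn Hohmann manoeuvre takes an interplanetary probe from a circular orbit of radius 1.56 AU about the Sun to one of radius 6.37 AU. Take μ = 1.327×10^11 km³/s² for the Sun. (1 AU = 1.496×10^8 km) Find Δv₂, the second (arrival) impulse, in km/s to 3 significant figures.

Δv₂ = 4.40 km/s

In km: r₁ = 1.56 × 1.496×10^8 = 2.33376×10^8 km; r₂ = 6.37 × 1.496×10^8 = 9.52952×10^8 km.
Semi-major axis of the transfer orbit: a_t = (2.33376×10^8 + 9.52952×10^8)/2 = 5.93164×10^8 km.
Circular speed at r = 9.52952×10^8 km: v_c = √(μ/r) = 11.8005 km/s.
Transfer-orbit speed at the same r (vis-viva, a = a_t): v_t = √[μ(2/r − 1/a_t)] = 7.40186 km/s.
Δv₂ = |v_t − v_c| = |7.40186 − 11.8005| = 4.399 km/s.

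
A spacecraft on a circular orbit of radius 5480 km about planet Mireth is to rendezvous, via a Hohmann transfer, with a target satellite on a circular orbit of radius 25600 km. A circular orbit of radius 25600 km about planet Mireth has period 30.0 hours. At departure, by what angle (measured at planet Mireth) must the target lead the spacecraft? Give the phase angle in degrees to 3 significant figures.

From Kepler's third law T² = 4π²r³/μ at r = 25600 km, T = 30.0 hours = 30.0 × 3600 s = 1.080×10^5 s: μ = 4π²r³/T² = 56784.8 km³/s².
The Hohmann ellipse has a_t = (r₁ + r₂)/2 = 15540 km.
The half-period of the transfer ellipse is t = π√(a_t³/μ) = 25539 s.
The target's mean motion on its circular orbit is ω₂ = √(μ/r₂³) = 5.8178×10^-5 rad/s.
Angle swept by the target during transfer: ω₂·t = 1.4858 rad = 85.13°.
The spacecraft traverses 180° on the transfer ellipse, so the target must lead by 180° − 85.13° = 94.9°.

φ = 94.9°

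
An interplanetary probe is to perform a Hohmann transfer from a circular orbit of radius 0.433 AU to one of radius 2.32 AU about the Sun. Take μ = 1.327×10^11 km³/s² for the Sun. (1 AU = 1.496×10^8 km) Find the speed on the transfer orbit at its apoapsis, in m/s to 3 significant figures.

In km: r₁ = 0.433 × 1.496×10^8 = 6.47768×10^7 km; r₂ = 2.32 × 1.496×10^8 = 3.47072×10^8 km.
Transfer-ellipse semi-major axis a_t = (r₁ + r₂)/2 = (6.47768×10^7 + 3.47072×10^8)/2 = 2.059244×10^8 km.
The apoapsis of the transfer ellipse is at r = 3.47072×10^8 km.
Vis-viva: v = √[μ(2/r − 1/a_t)] = √[1.327×10^11 × (2/3.47072×10^8 − 1/2.059244×10^8)] = 10.97 km/s.

v = 11000 m/s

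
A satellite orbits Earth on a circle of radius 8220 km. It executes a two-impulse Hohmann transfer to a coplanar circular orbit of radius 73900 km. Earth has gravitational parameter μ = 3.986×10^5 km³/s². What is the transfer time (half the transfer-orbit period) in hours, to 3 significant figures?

Transfer-ellipse semi-major axis a_t = (r₁ + r₂)/2 = (8220 + 73900)/2 = 41060 km.
By Kepler's third law the transfer-orbit period is T = 2π√(a_t³/μ), so t = T/2 = 41400 s.
Converting: 41400 s ÷ 3600 s/hour = 11.5 hours.

t = 11.5 hours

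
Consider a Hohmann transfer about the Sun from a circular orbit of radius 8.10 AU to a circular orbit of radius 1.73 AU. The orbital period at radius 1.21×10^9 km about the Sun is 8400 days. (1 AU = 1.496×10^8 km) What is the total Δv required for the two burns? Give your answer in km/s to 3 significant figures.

Δv = 10.7 km/s

From Kepler's third law T² = 4π²r³/μ at r = 1.21×10^9 km, T = 8400 days = 8400 × 86400 s = 7.2576×10^8 s: μ = 4π²r³/T² = 1.32779×10^11 km³/s².
In km: r₁ = 8.10 × 1.496×10^8 = 1.21176×10^9 km; r₂ = 1.73 × 1.496×10^8 = 2.58808×10^8 km.
Transfer-ellipse semi-major axis a_t = (r₁ + r₂)/2 = (1.21176×10^9 + 2.58808×10^8)/2 = 7.35284×10^8 km.
Circular speed at r₁: v₁ = √(μ/r₁) = √(1.32779×10^11/1.21176×10^9) = 10.4678 km/s.
Transfer-orbit speed at r₁ (vis-viva): v_a = √[μ(2/r₁ − 1/a_t)] = 6.21038 km/s.
First burn Δv₁ = |v_a − v₁| = 4.257 km/s.
Circular speed at r₂: v₂ = √(μ/r₂) = 22.650 km/s.
Transfer-orbit speed at r₂: v_p = √[μ(2/r₂ − 1/a_t)] = 29.077 km/s.
Second burn Δv₂ = |v₂ − v_p| = 6.427 km/s.
Total Δv = Δv₁ + Δv₂ = 10.68 km/s.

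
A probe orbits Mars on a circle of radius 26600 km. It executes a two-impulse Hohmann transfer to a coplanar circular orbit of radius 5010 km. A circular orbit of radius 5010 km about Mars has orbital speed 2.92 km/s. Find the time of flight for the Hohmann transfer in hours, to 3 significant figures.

From the circular-orbit relation v² = μ/r at r = 5010 km: μ = v²r = (2.92)² × 5010 = 42717.3 km³/s².
Transfer-ellipse semi-major axis a_t = (r₁ + r₂)/2 = (26600 + 5010)/2 = 15805 km.
By Kepler's third law the transfer-orbit period is T = 2π√(a_t³/μ), so t = T/2 = 30200 s.
Converting: 30200 s ÷ 3600 s/hour = 8.39 hours.

t = 8.39 hours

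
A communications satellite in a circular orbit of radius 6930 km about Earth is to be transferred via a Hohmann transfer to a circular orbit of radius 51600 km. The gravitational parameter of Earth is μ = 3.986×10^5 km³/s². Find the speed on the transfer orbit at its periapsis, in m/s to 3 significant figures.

Transfer-ellipse semi-major axis a_t = (r₁ + r₂)/2 = (6930 + 51600)/2 = 29265 km.
The periapsis of the transfer ellipse is at r = 6930 km.
Vis-viva: v = √[μ(2/r − 1/a_t)] = √[3.986×10^5 × (2/6930 − 1/29265)] = 10.07 km/s.

v = 10100 m/s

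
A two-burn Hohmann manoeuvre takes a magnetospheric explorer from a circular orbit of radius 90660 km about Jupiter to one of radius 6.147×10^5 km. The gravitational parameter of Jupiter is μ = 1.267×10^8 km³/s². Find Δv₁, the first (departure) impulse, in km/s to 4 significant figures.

Semi-major axis of the transfer orbit: a_t = (90660 + 6.147×10^5)/2 = 3.5268×10^5 km.
Circular speed at r = 90660 km: v_c = √(μ/r) = 37.38 km/s.
Transfer-orbit speed at the same r (vis-viva, a = a_t): v_t = √[μ(2/r − 1/a_t)] = 49.35 km/s.
Δv₁ = |v_t − v_c| = |49.35 − 37.38| = 11.97 km/s.

Δv₁ = 11.97 km/s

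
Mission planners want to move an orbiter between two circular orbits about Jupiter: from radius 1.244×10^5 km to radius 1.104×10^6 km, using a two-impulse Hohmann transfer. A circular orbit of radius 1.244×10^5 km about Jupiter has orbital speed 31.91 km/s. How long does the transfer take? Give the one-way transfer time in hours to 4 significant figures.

From the circular-orbit relation v² = μ/r at r = 1.244×10^5 km: μ = v²r = (31.91)² × 1.244×10^5 = 1.26670×10^8 km³/s².
Semi-major axis of the transfer orbit: a_t = (1.244×10^5 + 1.104×10^6)/2 = 6.142×10^5 km.
Transfer time t = π√(a_t³/μ) = π√((6.142×10^5)³ / 1.26670×10^8) = 1.3436×10^5 s.
Converting: 1.3436×10^5 s ÷ 3600 s/hour = 37.32 hours.

t = 37.32 hours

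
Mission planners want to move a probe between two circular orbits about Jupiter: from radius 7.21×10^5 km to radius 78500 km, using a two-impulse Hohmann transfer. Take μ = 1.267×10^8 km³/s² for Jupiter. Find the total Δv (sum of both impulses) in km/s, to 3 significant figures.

Δv = 21.2 km/s

The Hohmann ellipse has a_t = (r₁ + r₂)/2 = 3.9975×10^5 km.
At r₁ the circular-orbit speed is v₁ = √(μ/r₁) = 13.256 km/s.
On the transfer ellipse at r₁, vis-viva equation gives v_a = √[μ(2/r₁ − 1/a_t)] = 5.8744 km/s.
First burn Δv₁ = |v_a − v₁| = 7.382 km/s.
At r₂, v₂ = √(μ/r₂) = 40.17 km/s.
Transfer-orbit speed at r₂: v_p = √[μ(2/r₂ − 1/a_t)] = 53.95 km/s.
Second burn Δv₂ = |v₂ − v_p| = 13.78 km/s.
Total Δv = Δv₁ + Δv₂ = 21.16 km/s.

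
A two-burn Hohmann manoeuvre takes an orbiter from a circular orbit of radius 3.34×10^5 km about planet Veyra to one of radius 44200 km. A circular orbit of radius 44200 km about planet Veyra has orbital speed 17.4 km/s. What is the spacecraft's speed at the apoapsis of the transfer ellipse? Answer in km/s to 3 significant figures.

From the circular-orbit relation v² = μ/r at r = 44200 km: μ = v²r = (17.4)² × 44200 = 1.33820×10^7 km³/s².
Transfer-ellipse semi-major axis a_t = (r₁ + r₂)/2 = (3.340×10^5 + 44200)/2 = 1.891×10^5 km.
At apoapsis, r = 3.340×10^5 km.
Vis-viva: v = √[μ(2/r − 1/a_t)] = √[1.33820×10^7 × (2/3.340×10^5 − 1/1.891×10^5)] = 3.060 km/s.

v = 3.06 km/s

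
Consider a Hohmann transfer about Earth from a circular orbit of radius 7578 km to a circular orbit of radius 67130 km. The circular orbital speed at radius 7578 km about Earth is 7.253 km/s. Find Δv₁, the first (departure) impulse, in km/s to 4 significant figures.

Δv₁ = 2.470 km/s

From the circular-orbit relation v² = μ/r at r = 7578 km: μ = v²r = (7.253)² × 7578 = 3.98648×10^5 km³/s².
Transfer-ellipse semi-major axis a_t = (r₁ + r₂)/2 = (7578 + 67130)/2 = 37354 km.
Circular speed at r = 7578 km: v_c = √(μ/r) = 7.253 km/s.
Transfer-orbit speed at the same r (vis-viva, a = a_t): v_t = √[μ(2/r − 1/a_t)] = 9.723 km/s.
Δv₁ = |v_t − v_c| = |9.723 − 7.253| = 2.470 km/s.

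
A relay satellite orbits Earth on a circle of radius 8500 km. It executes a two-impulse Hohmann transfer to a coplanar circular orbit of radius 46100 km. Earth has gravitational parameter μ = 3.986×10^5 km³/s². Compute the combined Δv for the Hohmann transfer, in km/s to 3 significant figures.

Transfer-ellipse semi-major axis a_t = (r₁ + r₂)/2 = (8500 + 46100)/2 = 27300 km.
Circular speed at r₁: v₁ = √(μ/r₁) = √(3.986×10^5/8500) = 6.848 km/s.
Transfer-orbit speed at r₁ (v² = μ(2/r − 1/a)): v_p = √[μ(2/r₁ − 1/a_t)] = 8.899 km/s.
First burn Δv₁ = |v_p − v₁| = 2.051 km/s.
Circular speed at r₂: v₂ = √(μ/r₂) = 2.9405 km/s.
Transfer-orbit speed at r₂: v_a = √[μ(2/r₂ − 1/a_t)] = 1.6408 km/s.
Second burn Δv₂ = |v₂ − v_a| = 1.300 km/s.
Δv = Δv₁ + Δv₂ = 2.051 + 1.300 = 3.351 km/s.

Δv = 3.35 km/s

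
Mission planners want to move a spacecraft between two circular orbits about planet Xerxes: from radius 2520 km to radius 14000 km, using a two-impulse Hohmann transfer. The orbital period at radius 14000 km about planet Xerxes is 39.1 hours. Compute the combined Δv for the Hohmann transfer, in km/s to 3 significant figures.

From Kepler's third law T² = 4π²r³/μ at r = 14000 km, T = 39.1 hours = 39.1 × 3600 s = 1.4076×10^5 s: μ = 4π²r³/T² = 5467.46 km³/s².
The Hohmann ellipse has a_t = (r₁ + r₂)/2 = 8260 km.
At r₁ the circular-orbit speed is v₁ = √(μ/r₁) = 1.472965 km/s.
On the transfer ellipse at r₁, v² = μ(2/r − 1/a) gives v_p = √[μ(2/r₁ − 1/a_t)] = 1.917637 km/s.
First burn Δv₁ = |v_p − v₁| = 0.44467 km/s.
Circular speed at r₂: v₂ = √(μ/r₂) = 0.624926 km/s.
Transfer-orbit speed at r₂: v_a = √[μ(2/r₂ − 1/a_t)] = 0.345175 km/s.
Second burn Δv₂ = |v₂ − v_a| = 0.27975 km/s.
Δv = Δv₁ + Δv₂ = 0.44467 + 0.27975 = 0.7244 km/s.

Δv = 0.724 km/s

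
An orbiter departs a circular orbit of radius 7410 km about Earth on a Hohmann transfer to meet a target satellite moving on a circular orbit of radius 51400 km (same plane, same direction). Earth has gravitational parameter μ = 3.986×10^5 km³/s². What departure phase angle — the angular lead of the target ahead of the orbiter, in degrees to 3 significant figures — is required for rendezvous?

φ = 102°

Semi-major axis of the transfer orbit: a_t = (7410 + 51400)/2 = 29405 km.
Transfer time t = π√(a_t³/μ) = 25090 s.
Target angular speed ω₂ = √(μ/r₂³) = 5.418×10^-5 rad/s.
Angle swept by the target during transfer: ω₂·t = 1.3594 rad = 77.89°.
Arrival is 180° from departure on the ellipse, so φ = 180° − 77.89° = 102°.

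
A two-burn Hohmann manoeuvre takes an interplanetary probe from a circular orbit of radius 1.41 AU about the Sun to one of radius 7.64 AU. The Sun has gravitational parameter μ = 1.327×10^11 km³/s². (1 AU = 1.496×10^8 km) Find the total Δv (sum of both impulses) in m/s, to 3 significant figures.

Δv = 12300 m/s

In km: r₁ = 1.41 × 1.496×10^8 = 2.10936×10^8 km; r₂ = 7.64 × 1.496×10^8 = 1.142944×10^9 km.
The Hohmann ellipse has a_t = (r₁ + r₂)/2 = 6.7694×10^8 km.
At r₁ the circular-orbit speed is v₁ = √(μ/r₁) = 25.082 km/s.
Transfer-orbit speed at r₁ (v² = μ(2/r − 1/a)): v_p = √[μ(2/r₁ − 1/a_t)] = 32.591 km/s.
First burn Δv₁ = |v_p − v₁| = 7.509 km/s.
Circular speed at r₂: v₂ = √(μ/r₂) = 10.775 km/s.
Transfer-orbit speed at r₂: v_a = √[μ(2/r₂ − 1/a_t)] = 6.0148 km/s.
Second burn Δv₂ = |v₂ − v_a| = 4.760 km/s.
Δv = Δv₁ + Δv₂ = 7.509 + 4.760 = 12.27 km/s.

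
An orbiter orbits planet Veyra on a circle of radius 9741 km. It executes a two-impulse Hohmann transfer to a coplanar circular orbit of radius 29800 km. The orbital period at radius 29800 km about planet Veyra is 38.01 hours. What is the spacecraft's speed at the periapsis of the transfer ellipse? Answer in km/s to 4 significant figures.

v = 2.938 km/s

From Kepler's third law T² = 4π²r³/μ at r = 29800 km, T = 38.01 hours = 38.01 × 3600 s = 1.36836×10^5 s: μ = 4π²r³/T² = 55796.6 km³/s².
Semi-major axis of the transfer orbit: a_t = (9741 + 29800)/2 = 19770.5 km.
The periapsis of the transfer ellipse is at r = 9741 km.
Applying v² = μ(2/r − 1/a_t): v = 2.938 km/s.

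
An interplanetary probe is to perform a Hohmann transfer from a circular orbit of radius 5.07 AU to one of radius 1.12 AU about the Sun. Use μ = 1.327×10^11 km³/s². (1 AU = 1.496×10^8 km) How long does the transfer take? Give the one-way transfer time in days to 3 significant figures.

t = 994 days

In km: r₁ = 5.07 × 1.496×10^8 = 7.58472×10^8 km; r₂ = 1.12 × 1.496×10^8 = 1.67552×10^8 km.
Semi-major axis of the transfer orbit: a_t = (7.58472×10^8 + 1.67552×10^8)/2 = 4.63012×10^8 km.
Transfer time t = π√(a_t³/μ) = π√((4.63012×10^8)³ / 1.327×10^11) = 8.592×10^7 s.
Converting: 8.592×10^7 s ÷ 86400 s/day = 994 days.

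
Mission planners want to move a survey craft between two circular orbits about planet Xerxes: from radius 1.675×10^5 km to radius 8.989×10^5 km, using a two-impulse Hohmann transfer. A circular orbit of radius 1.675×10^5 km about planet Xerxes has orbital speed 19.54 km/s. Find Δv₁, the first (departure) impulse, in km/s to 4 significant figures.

From the circular-orbit relation v² = μ/r at r = 1.675×10^5 km: μ = v²r = (19.54)² × 1.675×10^5 = 6.39534×10^7 km³/s².
Transfer-ellipse semi-major axis a_t = (r₁ + r₂)/2 = (1.675×10^5 + 8.989×10^5)/2 = 5.332×10^5 km.
Circular speed at r = 1.675×10^5 km: v_c = √(μ/r) = 19.540 km/s.
Vis-viva on the transfer ellipse at r = 1.675×10^5 km gives v_t = √[μ(2/r − 1/a_t)] = 25.371 km/s.
Δv₁ = |v_t − v_c| = |25.371 − 19.540| = 5.831 km/s.

Δv₁ = 5.831 km/s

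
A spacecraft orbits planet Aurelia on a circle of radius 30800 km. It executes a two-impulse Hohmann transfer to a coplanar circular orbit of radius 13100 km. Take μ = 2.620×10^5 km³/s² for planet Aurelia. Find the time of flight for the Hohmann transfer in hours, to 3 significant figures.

Semi-major axis of the transfer orbit: a_t = (30800 + 13100)/2 = 21950 km.
Transfer time t = π√(a_t³/μ) = π√((21950)³ / 2.620×10^5) = 19960 s.
Converting: 19960 s ÷ 3600 s/hour = 5.54 hours.

t = 5.54 hours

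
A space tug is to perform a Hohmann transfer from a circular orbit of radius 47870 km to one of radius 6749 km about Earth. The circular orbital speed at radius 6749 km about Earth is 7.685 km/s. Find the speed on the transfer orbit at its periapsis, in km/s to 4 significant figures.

v = 10.17 km/s

From the circular-orbit relation v² = μ/r at r = 6749 km: μ = v²r = (7.685)² × 6749 = 3.98591×10^5 km³/s².
Semi-major axis of the transfer orbit: a_t = (47870 + 6749)/2 = 27309.5 km.
The periapsis of the transfer ellipse is at r = 6749 km.
Applying v² = μ(2/r − 1/a_t): v = 10.17 km/s.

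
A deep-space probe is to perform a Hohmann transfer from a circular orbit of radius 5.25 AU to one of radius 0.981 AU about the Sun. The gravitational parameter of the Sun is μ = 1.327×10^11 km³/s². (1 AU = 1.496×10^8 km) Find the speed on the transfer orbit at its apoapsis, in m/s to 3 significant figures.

In km: r₁ = 5.25 × 1.496×10^8 = 7.854×10^8 km; r₂ = 0.981 × 1.496×10^8 = 1.467576×10^8 km.
The Hohmann ellipse has a_t = (r₁ + r₂)/2 = 4.660788×10^8 km.
At apoapsis, r = 7.854×10^8 km.
Applying v² = μ(2/r − 1/a_t): v = 7.294 km/s.

v = 7290 m/s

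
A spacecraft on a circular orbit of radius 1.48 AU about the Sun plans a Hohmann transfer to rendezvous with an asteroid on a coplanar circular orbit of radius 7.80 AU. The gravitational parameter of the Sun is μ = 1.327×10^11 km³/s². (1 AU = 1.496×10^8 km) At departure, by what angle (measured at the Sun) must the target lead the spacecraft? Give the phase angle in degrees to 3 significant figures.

In km: r₁ = 1.48 × 1.496×10^8 = 2.21408×10^8 km; r₂ = 7.80 × 1.496×10^8 = 1.16688×10^9 km.
Semi-major axis of the transfer orbit: a_t = (2.21408×10^8 + 1.16688×10^9)/2 = 6.94144×10^8 km.
The half-period of the transfer ellipse is t = π√(a_t³/μ) = 1.5772×10^8 s.
Target angular speed ω₂ = √(μ/r₂³) = 9.1389×10^-9 rad/s.
Angle swept by the target during transfer: ω₂·t = 1.4414 rad = 82.59°.
Arrival is 180° from departure on the ellipse, so φ = 180° − 82.59° = 97.4°.

φ = 97.4°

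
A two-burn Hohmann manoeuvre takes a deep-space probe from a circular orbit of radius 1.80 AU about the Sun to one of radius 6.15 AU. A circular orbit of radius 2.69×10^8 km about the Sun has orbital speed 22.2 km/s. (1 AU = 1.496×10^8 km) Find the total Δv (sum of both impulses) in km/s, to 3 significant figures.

Δv = 9.34 km/s

From the circular-orbit relation v² = μ/r at r = 2.69×10^8 km: μ = v²r = (22.2)² × 2.69×10^8 = 1.32574×10^11 km³/s².
In km: r₁ = 1.80 × 1.496×10^8 = 2.6928×10^8 km; r₂ = 6.15 × 1.496×10^8 = 9.2004×10^8 km.
Semi-major axis of the transfer orbit: a_t = (2.6928×10^8 + 9.2004×10^8)/2 = 5.9466×10^8 km.
Circular speed at r₁: v₁ = √(μ/r₁) = √(1.32574×10^11/2.6928×10^8) = 22.188 km/s.
On the transfer ellipse at r₁, vis-viva gives v_p = √[μ(2/r₁ − 1/a_t)] = 27.599 km/s.
First burn Δv₁ = |v_p − v₁| = 5.411 km/s.
Circular speed at r₂: v₂ = √(μ/r₂) = 12.004 km/s.
Transfer-orbit speed at r₂: v_a = √[μ(2/r₂ − 1/a_t)] = 8.0778 km/s.
Second burn Δv₂ = |v₂ − v_a| = 3.926 km/s.
Δv = Δv₁ + Δv₂ = 5.411 + 3.926 = 9.337 km/s.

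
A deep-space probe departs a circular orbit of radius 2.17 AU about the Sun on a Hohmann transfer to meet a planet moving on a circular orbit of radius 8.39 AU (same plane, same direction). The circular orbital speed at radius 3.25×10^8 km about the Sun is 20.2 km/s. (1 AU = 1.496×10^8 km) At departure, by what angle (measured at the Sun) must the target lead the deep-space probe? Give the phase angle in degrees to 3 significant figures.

From the circular-orbit relation v² = μ/r at r = 3.25×10^8 km: μ = v²r = (20.2)² × 3.25×10^8 = 1.32613×10^11 km³/s².
In km: r₁ = 2.17 × 1.496×10^8 = 3.24632×10^8 km; r₂ = 8.39 × 1.496×10^8 = 1.255144×10^9 km.
Transfer-ellipse semi-major axis a_t = (r₁ + r₂)/2 = (3.24632×10^8 + 1.255144×10^9)/2 = 7.89888×10^8 km.
Transfer time t = π√(a_t³/μ) = 1.9152×10^8 s.
The target's mean motion on its circular orbit is ω₂ = √(μ/r₂³) = 8.1894×10^-9 rad/s.
Angle swept by the target during transfer: ω₂·t = 1.5684 rad = 89.86°.
The deep-space probe traverses 180° on the transfer ellipse, so the target must lead by 180° − 89.86° = 90.1°.

φ = 90.1°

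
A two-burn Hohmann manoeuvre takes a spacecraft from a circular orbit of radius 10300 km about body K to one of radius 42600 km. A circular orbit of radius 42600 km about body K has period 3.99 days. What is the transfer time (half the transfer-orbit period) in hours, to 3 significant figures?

From Kepler's third law T² = 4π²r³/μ at r = 42600 km, T = 3.99 days = 3.99 × 86400 s = 3.44736×10^5 s: μ = 4π²r³/T² = 25681.2 km³/s².
Transfer-ellipse semi-major axis a_t = (r₁ + r₂)/2 = (10300 + 42600)/2 = 26450 km.
Half the transfer-orbit period gives t = π√(a_t³/μ) = 84330 s.
Converting: 84330 s ÷ 3600 s/hour = 23.4 hours.

t = 23.4 hours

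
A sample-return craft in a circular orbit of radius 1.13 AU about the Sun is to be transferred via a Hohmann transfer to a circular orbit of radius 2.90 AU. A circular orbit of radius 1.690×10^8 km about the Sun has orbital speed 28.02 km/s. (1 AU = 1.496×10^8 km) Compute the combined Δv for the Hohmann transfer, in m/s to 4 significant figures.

Δv = 9986 m/s

From the circular-orbit relation v² = μ/r at r = 1.690×10^8 km: μ = v²r = (28.02)² × 1.690×10^8 = 1.32685×10^11 km³/s².
In km: r₁ = 1.13 × 1.496×10^8 = 1.69048×10^8 km; r₂ = 2.90 × 1.496×10^8 = 4.3384×10^8 km.
Semi-major axis of the transfer orbit: a_t = (1.69048×10^8 + 4.3384×10^8)/2 = 3.01444×10^8 km.
Circular speed at r₁: v₁ = √(μ/r₁) = √(1.32685×10^11/1.69048×10^8) = 28.016 km/s.
Transfer-orbit speed at r₁ (vis-viva equation): v_p = √[μ(2/r₁ − 1/a_t)] = 33.610 km/s.
First burn Δv₁ = |v_p − v₁| = 5.594 km/s.
Circular speed at r₂: v₂ = √(μ/r₂) = 17.488 km/s.
Transfer-orbit speed at r₂: v_a = √[μ(2/r₂ − 1/a_t)] = 13.096 km/s.
Second burn Δv₂ = |v₂ − v_a| = 4.392 km/s.
Total Δv = Δv₁ + Δv₂ = 9.986 km/s.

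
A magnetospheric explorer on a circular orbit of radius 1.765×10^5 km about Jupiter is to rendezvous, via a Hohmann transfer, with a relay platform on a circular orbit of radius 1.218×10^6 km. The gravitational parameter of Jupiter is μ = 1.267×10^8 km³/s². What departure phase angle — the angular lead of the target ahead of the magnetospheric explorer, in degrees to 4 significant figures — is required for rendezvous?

φ = 102.0°

Transfer-ellipse semi-major axis a_t = (r₁ + r₂)/2 = (1.765×10^5 + 1.218×10^6)/2 = 6.9725×10^5 km.
The half-period of the transfer ellipse is t = π√(a_t³/μ) = 1.6250×10^5 s.
Target angular speed ω₂ = √(μ/r₂³) = 8.3737×10^-6 rad/s.
Angle swept by the target during transfer: ω₂·t = 1.3607 rad = 77.96°.
The magnetospheric explorer traverses 180° on the transfer ellipse, so the target must lead by 180° − 77.96° = 102.0°.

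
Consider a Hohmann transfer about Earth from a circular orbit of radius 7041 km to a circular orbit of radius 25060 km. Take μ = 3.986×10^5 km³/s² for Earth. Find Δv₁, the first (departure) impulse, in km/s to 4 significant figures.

Semi-major axis of the transfer orbit: a_t = (7041 + 25060)/2 = 16050.5 km.
On the circular orbit at r = 7041 km, v_c = √(μ/r) = 7.52405 km/s.
Vis-viva on the transfer ellipse at r = 7041 km gives v_t = √[μ(2/r − 1/a_t)] = 9.40151 km/s.
Δv₁ = |v_t − v_c| = |9.40151 − 7.52405| = 1.877 km/s.

Δv₁ = 1.877 km/s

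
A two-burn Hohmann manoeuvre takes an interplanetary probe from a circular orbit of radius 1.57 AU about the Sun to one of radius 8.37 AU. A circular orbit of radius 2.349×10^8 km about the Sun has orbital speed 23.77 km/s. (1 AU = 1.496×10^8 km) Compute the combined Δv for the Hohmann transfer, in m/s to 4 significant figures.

Δv = 11590 m/s

From the circular-orbit relation v² = μ/r at r = 2.349×10^8 km: μ = v²r = (23.77)² × 2.349×10^8 = 1.32722×10^11 km³/s².
In km: r₁ = 1.57 × 1.496×10^8 = 2.34872×10^8 km; r₂ = 8.37 × 1.496×10^8 = 1.252152×10^9 km.
The Hohmann ellipse has a_t = (r₁ + r₂)/2 = 7.43512×10^8 km.
At r₁ the circular-orbit speed is v₁ = √(μ/r₁) = 23.77142 km/s.
On the transfer ellipse at r₁, v² = μ(2/r − 1/a) gives v_p = √[μ(2/r₁ − 1/a_t)] = 30.84889 km/s.
First burn Δv₁ = |v_p − v₁| = 7.077 km/s.
Circular speed at r₂: v₂ = √(μ/r₂) = 10.2954 km/s.
Transfer-orbit speed at r₂: v_a = √[μ(2/r₂ − 1/a_t)] = 5.78647 km/s.
Second burn Δv₂ = |v₂ − v_a| = 4.509 km/s.
Total Δv = Δv₁ + Δv₂ = 11.59 km/s.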